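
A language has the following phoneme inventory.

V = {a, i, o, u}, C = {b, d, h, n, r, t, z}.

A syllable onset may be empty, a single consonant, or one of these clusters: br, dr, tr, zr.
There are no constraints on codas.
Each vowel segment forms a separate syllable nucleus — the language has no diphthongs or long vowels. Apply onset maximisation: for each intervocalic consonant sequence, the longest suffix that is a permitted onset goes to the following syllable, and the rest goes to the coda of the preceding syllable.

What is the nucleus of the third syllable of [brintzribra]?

a

The vowels are i, i, a — 3 nuclei, so 3 syllables.
The third nucleus (vowel 3 from the left) is /a/.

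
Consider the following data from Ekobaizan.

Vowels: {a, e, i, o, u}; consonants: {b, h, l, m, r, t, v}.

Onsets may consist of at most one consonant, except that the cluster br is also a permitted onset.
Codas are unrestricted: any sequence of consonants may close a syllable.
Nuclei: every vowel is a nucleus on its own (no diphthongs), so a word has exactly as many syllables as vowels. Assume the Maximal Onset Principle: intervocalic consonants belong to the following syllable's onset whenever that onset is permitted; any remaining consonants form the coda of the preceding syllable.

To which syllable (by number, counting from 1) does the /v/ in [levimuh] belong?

2

The vowels are e, i, u — 3 nuclei, so 3 syllables.
σ1/σ2 boundary: just /v/ — single C goes to the following onset.
σ2/σ3 boundary: just /m/ — single C goes to the following onset.
Syllabification: le.vi.muh.
The /v/ is in the onset of syllable 2 (/vi/).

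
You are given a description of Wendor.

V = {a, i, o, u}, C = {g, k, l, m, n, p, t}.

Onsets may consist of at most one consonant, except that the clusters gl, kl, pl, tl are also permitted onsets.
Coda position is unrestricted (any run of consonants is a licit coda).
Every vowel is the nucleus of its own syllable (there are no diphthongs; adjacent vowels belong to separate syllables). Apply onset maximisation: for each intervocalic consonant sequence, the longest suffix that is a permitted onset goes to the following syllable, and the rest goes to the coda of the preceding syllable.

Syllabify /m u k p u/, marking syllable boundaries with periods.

muk.pu

The vowels are u, u — 2 nuclei, so 2 syllables.
σ1/σ2 boundary: /kp/ — longest licit onset from the right is /p/, leaving /k/ as coda.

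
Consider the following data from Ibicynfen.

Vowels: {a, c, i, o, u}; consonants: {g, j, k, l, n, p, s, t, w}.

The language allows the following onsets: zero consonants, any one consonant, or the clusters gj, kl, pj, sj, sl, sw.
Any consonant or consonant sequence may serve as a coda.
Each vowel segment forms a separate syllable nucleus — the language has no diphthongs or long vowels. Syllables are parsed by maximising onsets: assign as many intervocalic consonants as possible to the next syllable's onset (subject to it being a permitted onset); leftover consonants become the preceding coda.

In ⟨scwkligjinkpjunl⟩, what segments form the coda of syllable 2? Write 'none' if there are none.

none

The vowels are c, i, i, u — 4 nuclei, so 4 syllables.
Between /c/ (V1) and /i/ (V2): /wkl/ splits as /w/ + /kl/ (/kl/ is the longest suffix that is a licit onset).
Between /i/ (V2) and /i/ (V3): cluster /gj/ — /gj/ is itself a permitted onset, so the whole cluster goes right; preceding coda = ∅.
Between /i/ (V3) and /u/ (V4): /nkpj/ splits as /nk/ + /pj/ (/pj/ is the longest suffix that is a licit onset).
Putting it together: scw.kli.gjink.pjunl.
Syllable 2 is /kli/: onset /kl/, nucleus /i/, coda ∅.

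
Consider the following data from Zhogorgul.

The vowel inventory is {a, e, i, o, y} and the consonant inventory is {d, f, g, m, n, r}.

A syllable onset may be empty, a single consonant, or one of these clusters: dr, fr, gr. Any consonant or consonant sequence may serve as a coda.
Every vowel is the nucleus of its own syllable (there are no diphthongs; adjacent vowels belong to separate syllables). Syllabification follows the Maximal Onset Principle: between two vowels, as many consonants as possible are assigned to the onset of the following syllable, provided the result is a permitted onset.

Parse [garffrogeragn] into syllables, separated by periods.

The vowels are a, o, e, a — 4 nuclei, so 4 syllables.
/a…o/ gap (V1→V2): cluster /rffr/ — the longest permitted-onset suffix is /fr/; onset = /fr/, preceding coda = /rf/.
/o…e/ gap (V2→V3): just /g/ — single C goes to the following onset.
/e…a/ gap (V3→V4): /r/ → onset of the next syllable (single consonants are always licit onsets).

garf.fro.ge.ragn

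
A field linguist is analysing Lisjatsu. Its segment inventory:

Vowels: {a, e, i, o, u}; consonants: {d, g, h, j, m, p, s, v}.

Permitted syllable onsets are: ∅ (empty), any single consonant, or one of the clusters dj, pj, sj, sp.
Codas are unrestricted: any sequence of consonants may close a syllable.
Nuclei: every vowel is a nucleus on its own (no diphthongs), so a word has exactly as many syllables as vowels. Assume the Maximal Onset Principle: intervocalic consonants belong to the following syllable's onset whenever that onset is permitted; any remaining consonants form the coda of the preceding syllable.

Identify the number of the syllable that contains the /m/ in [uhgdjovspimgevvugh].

The vowels are u, o, i, e, u — 5 nuclei, so 5 syllables.
V1 /u/ – V2 /o/: /hgdj/ — longest licit onset from the right is /dj/, leaving /hg/ as coda.
V2 /o/ – V3 /i/: /vsp/; trying suffixes from longest down, /sp/ is the first permitted one, so coda /v/ | onset /sp/.
V3 /i/ – V4 /e/: /mg/; trying suffixes from longest down, /g/ is the first permitted one, so coda /m/ | onset /g/.
V4 /e/ – V5 /u/: /vv/ splits as /v/ + /v/ (/v/ is the longest suffix that is a licit onset).
Result: uhg.djov.spim.gev.vugh.
The /m/ is in the coda of syllable 3 (/spim/).

3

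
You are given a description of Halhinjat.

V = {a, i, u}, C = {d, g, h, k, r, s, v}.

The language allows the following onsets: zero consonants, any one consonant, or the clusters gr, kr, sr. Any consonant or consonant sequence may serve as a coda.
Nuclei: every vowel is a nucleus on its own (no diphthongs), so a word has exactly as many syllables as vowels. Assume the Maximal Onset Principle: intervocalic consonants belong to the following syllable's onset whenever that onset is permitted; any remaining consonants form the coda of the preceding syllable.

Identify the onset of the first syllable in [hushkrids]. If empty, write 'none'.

h

Vowels present: u, i; each is a nucleus, giving 2 syllables.
σ1/σ2 boundary: /shkr/ splits as /sh/ + /kr/ (/kr/ is the longest suffix that is a licit onset).
Result: hush.krids.
Syllable 1 is /hush/: onset /h/, nucleus /u/, coda /sh/.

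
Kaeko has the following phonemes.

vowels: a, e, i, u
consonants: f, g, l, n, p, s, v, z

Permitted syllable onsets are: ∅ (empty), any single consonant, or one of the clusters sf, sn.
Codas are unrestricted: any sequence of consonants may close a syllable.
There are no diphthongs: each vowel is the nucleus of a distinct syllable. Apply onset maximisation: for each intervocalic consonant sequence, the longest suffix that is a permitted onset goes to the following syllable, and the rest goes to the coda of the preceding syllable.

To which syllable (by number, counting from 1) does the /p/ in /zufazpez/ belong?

Vowels present: u, a, e; each is a nucleus, giving 3 syllables.
Between /u/ (V1) and /a/ (V2): /f/ is a single consonant, so it becomes the next onset.
Between /a/ (V2) and /e/ (V3): /zp/; trying suffixes from longest down, /p/ is the first permitted one, so coda /z/ | onset /p/.
So the parse is zu.faz.pez.
The /p/ is in the onset of syllable 3 (/pez/).

3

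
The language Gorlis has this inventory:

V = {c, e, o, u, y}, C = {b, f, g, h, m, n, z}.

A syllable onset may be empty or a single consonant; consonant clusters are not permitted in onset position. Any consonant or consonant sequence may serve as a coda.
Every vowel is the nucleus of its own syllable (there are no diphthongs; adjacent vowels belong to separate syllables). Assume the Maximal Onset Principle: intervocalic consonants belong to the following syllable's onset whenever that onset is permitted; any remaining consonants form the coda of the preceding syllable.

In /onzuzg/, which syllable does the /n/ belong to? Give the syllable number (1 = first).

1

Nuclei (vowels): o, u → 2 syllables.
/o…u/ gap (V1→V2): /nz/; trying suffixes from longest down, /z/ is the first permitted one, so coda /n/ | onset /z/.
So the parse is on.zuzg.
The /n/ is in the coda of syllable 1 (/on/).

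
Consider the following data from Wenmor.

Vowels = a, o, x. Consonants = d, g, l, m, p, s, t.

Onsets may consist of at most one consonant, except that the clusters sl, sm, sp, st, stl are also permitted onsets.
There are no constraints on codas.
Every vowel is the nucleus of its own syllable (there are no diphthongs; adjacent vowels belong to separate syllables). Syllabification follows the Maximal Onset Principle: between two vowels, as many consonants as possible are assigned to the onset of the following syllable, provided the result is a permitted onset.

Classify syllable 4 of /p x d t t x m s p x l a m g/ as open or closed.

Vowels present: x, x, x, a; each is a nucleus, giving 4 syllables.
Between /x/ (V1) and /x/ (V2): /dtt/ splits as /dt/ + /t/ (/t/ is the longest suffix that is a licit onset).
Between /x/ (V2) and /x/ (V3): /msp/ splits as /m/ + /sp/ (/sp/ is the longest suffix that is a licit onset).
Between /x/ (V3) and /a/ (V4): just /l/ — single C goes to the following onset.
Syllabification: pxdt.txm.spx.lamg.
Syllable 4 is /lamg/ with coda /mg/, so it is closed.

closed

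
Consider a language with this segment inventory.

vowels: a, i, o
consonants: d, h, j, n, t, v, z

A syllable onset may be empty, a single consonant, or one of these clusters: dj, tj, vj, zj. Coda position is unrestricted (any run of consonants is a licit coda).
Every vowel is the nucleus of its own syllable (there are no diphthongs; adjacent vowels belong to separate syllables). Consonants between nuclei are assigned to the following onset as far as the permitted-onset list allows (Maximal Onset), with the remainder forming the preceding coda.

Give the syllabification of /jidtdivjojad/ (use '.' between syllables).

jidt.di.vjo.jad

The vowels are i, i, o, a — 4 nuclei, so 4 syllables.
σ1/σ2 boundary: /dtd/ — longest licit onset from the right is /d/, leaving /dt/ as coda.
σ2/σ3 boundary: /vj/ is a licit onset in full, so it all attaches to the next syllable.
σ3/σ4 boundary: /j/ → onset of the next syllable (single consonants are always licit onsets).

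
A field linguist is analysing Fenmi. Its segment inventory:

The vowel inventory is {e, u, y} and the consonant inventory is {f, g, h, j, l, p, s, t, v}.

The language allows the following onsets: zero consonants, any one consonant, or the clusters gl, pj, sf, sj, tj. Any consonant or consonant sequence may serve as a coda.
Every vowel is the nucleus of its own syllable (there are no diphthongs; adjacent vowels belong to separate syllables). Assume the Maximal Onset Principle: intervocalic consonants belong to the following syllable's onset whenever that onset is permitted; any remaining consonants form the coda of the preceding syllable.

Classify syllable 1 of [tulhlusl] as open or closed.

closed

Nuclei (vowels): u, u → 2 syllables.
Between /u/ (V1) and /u/ (V2): /lhl/ splits as /lh/ + /l/ (/l/ is the longest suffix that is a licit onset).
Syllabification: tulh.lusl.
Syllable 1 is /tulh/ with coda /lh/, so it is closed.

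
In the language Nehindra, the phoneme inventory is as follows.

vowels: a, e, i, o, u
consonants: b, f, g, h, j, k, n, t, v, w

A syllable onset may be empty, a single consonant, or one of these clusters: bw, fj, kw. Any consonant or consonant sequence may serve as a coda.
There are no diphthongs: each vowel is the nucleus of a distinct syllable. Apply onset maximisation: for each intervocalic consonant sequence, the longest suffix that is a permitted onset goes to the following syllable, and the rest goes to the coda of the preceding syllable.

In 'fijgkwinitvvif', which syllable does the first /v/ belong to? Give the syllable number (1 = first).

3

Vowels present: i, i, i, i; each is a nucleus, giving 4 syllables.
σ1/σ2 boundary: /jgkw/ — longest licit onset from the right is /kw/, leaving /jg/ as coda.
σ2/σ3 boundary: /n/ → onset of the next syllable (single consonants are always licit onsets).
σ3/σ4 boundary: cluster /tvv/ — the longest permitted-onset suffix is /v/; onset = /v/, preceding coda = /tv/.
Result: fijg.kwi.nitv.vif.
The first /v/ is in the coda of syllable 3 (/nitv/).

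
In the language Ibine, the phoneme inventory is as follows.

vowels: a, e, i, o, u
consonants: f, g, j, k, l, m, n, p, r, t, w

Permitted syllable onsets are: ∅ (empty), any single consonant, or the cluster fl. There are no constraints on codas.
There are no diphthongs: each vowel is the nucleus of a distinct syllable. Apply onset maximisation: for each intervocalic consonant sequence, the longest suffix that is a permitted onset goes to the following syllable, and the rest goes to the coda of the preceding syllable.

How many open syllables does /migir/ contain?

1

Nuclei (vowels): i, i → 2 syllables.
/i…i/ gap (V1→V2): /g/ is a single consonant, so it becomes the next onset.
Syllabification: mi.gir.
Classifying each syllable: /mi/ (open), /gir/ (closed).
Open syllables: 1.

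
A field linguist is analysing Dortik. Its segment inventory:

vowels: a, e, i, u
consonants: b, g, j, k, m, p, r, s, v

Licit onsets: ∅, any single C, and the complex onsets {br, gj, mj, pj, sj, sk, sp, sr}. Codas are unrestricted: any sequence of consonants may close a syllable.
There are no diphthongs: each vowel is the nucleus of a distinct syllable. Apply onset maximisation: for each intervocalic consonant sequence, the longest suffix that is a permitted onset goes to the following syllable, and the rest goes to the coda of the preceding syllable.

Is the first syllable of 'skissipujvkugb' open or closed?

Vowels present: i, i, u, u; each is a nucleus, giving 4 syllables.
σ1/σ2 boundary: cluster /ss/ — the longest permitted-onset suffix is /s/; onset = /s/, preceding coda = /s/.
σ2/σ3 boundary: /p/ → onset of the next syllable (single consonants are always licit onsets).
σ3/σ4 boundary: /jvk/ splits as /jv/ + /k/ (/k/ is the longest suffix that is a licit onset).
Putting it together: skis.si.pujv.kugb.
Syllable 1 is /skis/ with coda /s/, so it is closed.

closed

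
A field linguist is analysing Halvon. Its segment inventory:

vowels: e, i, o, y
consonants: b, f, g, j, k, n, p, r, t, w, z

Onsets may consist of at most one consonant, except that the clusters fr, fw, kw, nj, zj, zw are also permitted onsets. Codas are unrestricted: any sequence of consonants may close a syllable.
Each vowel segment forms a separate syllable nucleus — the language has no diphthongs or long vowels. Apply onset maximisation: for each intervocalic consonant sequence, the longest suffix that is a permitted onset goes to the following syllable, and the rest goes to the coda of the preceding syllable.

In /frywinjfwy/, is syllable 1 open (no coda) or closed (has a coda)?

The vowels are y, i, y — 3 nuclei, so 3 syllables.
Between /y/ (V1) and /i/ (V2): just /w/ — single C goes to the following onset.
Between /i/ (V2) and /y/ (V3): /njfw/ splits as /nj/ + /fw/ (/fw/ is the longest suffix that is a licit onset).
Syllabification: fry.winj.fwy.
Syllable 1 is /fry/; it ends in its nucleus with no coda, so it is open.

open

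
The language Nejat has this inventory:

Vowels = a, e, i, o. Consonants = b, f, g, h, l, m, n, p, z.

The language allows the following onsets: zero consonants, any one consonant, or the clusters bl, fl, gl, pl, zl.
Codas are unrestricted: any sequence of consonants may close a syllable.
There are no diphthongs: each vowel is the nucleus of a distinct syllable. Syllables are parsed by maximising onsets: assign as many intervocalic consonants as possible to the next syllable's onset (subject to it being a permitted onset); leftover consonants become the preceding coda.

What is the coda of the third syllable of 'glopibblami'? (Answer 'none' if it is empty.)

none

Vowels present: o, i, a, i; each is a nucleus, giving 4 syllables.
Between /o/ (V1) and /i/ (V2): just /p/ — single C goes to the following onset.
Between /i/ (V2) and /a/ (V3): /bbl/ — longest licit onset from the right is /bl/, leaving /b/ as coda.
Between /a/ (V3) and /i/ (V4): /m/ is a single consonant, so it becomes the next onset.
Syllabification: glo.pib.bla.mi.
Syllable 3 is /bla/: onset /bl/, nucleus /a/, coda ∅.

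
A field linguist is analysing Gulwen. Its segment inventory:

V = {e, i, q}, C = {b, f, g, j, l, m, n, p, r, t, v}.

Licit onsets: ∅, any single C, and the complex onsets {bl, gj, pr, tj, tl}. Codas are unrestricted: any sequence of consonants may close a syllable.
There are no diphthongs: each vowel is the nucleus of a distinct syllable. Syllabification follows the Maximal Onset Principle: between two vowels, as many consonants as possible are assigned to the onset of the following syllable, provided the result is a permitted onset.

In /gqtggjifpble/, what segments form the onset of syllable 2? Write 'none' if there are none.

Vowels present: q, i, e; each is a nucleus, giving 3 syllables.
V1 /q/ – V2 /i/: /tggj/; trying suffixes from longest down, /gj/ is the first permitted one, so coda /tg/ | onset /gj/.
V2 /i/ – V3 /e/: /fpbl/ splits as /fp/ + /bl/ (/bl/ is the longest suffix that is a licit onset).
Putting it together: gqtg.gjifp.ble.
Syllable 2 is /gjifp/: onset /gj/, nucleus /i/, coda /fp/.

gj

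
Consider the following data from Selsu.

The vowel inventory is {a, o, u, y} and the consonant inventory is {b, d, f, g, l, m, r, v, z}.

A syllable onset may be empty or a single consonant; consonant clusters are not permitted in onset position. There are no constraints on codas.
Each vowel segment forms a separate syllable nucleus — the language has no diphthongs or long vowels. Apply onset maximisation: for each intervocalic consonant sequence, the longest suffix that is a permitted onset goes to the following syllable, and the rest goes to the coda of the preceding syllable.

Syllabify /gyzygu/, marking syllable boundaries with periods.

gy.zy.gu

The vowels are y, y, u — 3 nuclei, so 3 syllables.
Between /y/ (V1) and /y/ (V2): just /z/ — single C goes to the following onset.
Between /y/ (V2) and /u/ (V3): just /g/ — single C goes to the following onset.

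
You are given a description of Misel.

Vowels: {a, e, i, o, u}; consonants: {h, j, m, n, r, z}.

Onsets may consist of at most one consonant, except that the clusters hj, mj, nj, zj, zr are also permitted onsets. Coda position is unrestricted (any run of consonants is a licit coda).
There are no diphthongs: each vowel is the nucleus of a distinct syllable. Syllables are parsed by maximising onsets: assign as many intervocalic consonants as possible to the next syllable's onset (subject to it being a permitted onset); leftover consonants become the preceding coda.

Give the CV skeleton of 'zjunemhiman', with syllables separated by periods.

Vowels present: u, e, i, a; each is a nucleus, giving 4 syllables.
σ1/σ2 boundary: /n/ → onset of the next syllable (single consonants are always licit onsets).
σ2/σ3 boundary: cluster /mh/ — the longest permitted-onset suffix is /h/; onset = /h/, preceding coda = /m/.
σ3/σ4 boundary: /m/ is a single consonant, so it becomes the next onset.
So the parse is zju.nem.hi.man.
Mapping each syllable to C/V: /zju/ → CCV, /nem/ → CVC, /hi/ → CV, /man/ → CVC.

CCV.CVC.CV.CVC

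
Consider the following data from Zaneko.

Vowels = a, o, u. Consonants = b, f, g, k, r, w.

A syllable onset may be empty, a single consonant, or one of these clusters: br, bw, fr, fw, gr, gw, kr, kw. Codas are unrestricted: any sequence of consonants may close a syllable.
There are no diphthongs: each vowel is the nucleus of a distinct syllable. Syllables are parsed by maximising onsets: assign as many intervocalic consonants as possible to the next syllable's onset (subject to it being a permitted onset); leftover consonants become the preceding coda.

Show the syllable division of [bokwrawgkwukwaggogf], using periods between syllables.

Nuclei (vowels): o, a, u, a, o → 5 syllables.
/o…a/ gap (V1→V2): /kwr/ splits as /kw/ + /r/ (/r/ is the longest suffix that is a licit onset).
/a…u/ gap (V2→V3): /wgkw/ — longest licit onset from the right is /kw/, leaving /wg/ as coda.
/u…a/ gap (V3→V4): /kw/ — entire cluster is a permitted onset → onset /kw/, coda ∅.
/a…o/ gap (V4→V5): /gg/ splits as /g/ + /g/ (/g/ is the longest suffix that is a licit onset).

bokw.rawg.kwu.kwag.gogf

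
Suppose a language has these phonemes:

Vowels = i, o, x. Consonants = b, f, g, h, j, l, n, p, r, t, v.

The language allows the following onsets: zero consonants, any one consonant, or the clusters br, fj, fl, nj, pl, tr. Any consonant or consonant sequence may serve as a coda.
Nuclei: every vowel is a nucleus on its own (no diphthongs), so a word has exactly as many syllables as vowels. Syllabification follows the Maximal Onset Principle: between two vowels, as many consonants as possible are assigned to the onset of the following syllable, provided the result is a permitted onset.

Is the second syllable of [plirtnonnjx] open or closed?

closed

The vowels are i, o, x — 3 nuclei, so 3 syllables.
Between /i/ (V1) and /o/ (V2): /rtn/ — longest licit onset from the right is /n/, leaving /rt/ as coda.
Between /o/ (V2) and /x/ (V3): /nnj/ splits as /n/ + /nj/ (/nj/ is the longest suffix that is a licit onset).
Result: plirt.non.njx.
Syllable 2 is /non/ with coda /n/, so it is closed.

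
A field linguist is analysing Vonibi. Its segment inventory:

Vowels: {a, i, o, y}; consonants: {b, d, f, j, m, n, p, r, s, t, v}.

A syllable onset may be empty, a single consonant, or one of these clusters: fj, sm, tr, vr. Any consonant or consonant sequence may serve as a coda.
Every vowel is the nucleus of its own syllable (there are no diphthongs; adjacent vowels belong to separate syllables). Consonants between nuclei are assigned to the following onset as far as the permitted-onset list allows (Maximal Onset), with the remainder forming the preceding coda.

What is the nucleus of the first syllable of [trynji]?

y

The vowels are y, i — 2 nuclei, so 2 syllables.
The first nucleus (vowel 1 from the left) is /y/.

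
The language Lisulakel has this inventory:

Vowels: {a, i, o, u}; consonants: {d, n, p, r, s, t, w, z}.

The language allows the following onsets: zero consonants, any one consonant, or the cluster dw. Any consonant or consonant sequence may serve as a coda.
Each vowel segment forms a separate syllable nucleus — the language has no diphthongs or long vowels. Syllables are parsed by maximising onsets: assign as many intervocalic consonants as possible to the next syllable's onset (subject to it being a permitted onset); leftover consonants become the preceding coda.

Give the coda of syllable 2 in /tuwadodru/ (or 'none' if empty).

none

Nuclei (vowels): u, a, o, u → 4 syllables.
/u…a/ gap (V1→V2): /w/ is a single consonant, so it becomes the next onset.
/a…o/ gap (V2→V3): /d/ is a single consonant, so it becomes the next onset.
/o…u/ gap (V3→V4): /dr/; trying suffixes from longest down, /r/ is the first permitted one, so coda /d/ | onset /r/.
Syllabification: tu.wa.dod.ru.
Syllable 2 is /wa/: onset /w/, nucleus /a/, coda ∅.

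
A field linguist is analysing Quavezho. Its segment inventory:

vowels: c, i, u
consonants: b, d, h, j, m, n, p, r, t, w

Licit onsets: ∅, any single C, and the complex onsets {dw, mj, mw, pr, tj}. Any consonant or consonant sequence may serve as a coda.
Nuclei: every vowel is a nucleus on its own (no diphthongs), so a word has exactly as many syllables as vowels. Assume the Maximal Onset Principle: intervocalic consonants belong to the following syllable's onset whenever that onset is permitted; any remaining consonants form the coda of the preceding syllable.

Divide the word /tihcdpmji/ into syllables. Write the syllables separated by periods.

ti.hcdp.mji

Nuclei (vowels): i, c, i → 3 syllables.
V1 /i/ – V2 /c/: /h/ → onset of the next syllable (single consonants are always licit onsets).
V2 /c/ – V3 /i/: /dpmj/ splits as /dp/ + /mj/ (/mj/ is the longest suffix that is a licit onset).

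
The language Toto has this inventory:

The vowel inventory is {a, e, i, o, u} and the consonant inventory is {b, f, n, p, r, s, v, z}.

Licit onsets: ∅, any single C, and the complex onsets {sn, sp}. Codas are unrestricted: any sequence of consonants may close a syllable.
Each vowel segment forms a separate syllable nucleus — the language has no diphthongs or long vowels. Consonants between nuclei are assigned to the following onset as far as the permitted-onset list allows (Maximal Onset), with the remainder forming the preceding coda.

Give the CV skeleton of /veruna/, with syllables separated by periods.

CV.CV.CV

Nuclei (vowels): e, u, a → 3 syllables.
V1 /e/ – V2 /u/: /r/ → onset of the next syllable (single consonants are always licit onsets).
V2 /u/ – V3 /a/: /n/ → onset of the next syllable (single consonants are always licit onsets).
So the parse is ve.ru.na.
Mapping each syllable to C/V: /ve/ → CV, /ru/ → CV, /na/ → CV.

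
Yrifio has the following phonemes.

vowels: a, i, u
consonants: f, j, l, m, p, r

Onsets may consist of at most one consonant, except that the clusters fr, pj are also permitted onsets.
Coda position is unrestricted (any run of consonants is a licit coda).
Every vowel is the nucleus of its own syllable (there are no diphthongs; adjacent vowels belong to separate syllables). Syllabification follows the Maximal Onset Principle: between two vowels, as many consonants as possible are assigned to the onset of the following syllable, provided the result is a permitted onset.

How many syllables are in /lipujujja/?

The vowels are i, u, u, a — 4 nuclei, so 4 syllables.

4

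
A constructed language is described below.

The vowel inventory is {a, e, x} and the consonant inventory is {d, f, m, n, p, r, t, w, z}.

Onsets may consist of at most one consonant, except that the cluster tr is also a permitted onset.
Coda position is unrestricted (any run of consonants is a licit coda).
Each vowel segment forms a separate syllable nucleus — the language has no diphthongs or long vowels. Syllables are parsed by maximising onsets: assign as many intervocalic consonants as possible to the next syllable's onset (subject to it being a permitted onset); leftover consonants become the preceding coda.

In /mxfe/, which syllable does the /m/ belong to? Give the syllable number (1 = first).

Nuclei (vowels): x, e → 2 syllables.
Between /x/ (V1) and /e/ (V2): just /f/ — single C goes to the following onset.
So the parse is mx.fe.
The /m/ is in the onset of syllable 1 (/mx/).

1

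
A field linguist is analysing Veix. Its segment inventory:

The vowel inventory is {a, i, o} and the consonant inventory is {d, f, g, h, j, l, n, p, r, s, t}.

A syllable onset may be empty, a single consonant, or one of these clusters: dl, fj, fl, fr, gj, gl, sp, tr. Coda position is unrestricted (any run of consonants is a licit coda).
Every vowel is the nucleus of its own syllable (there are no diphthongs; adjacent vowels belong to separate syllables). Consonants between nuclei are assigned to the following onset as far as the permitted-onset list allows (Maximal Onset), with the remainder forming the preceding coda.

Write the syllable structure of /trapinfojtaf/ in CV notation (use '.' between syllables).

CCV.CVC.CVC.CVC

The vowels are a, i, o, a — 4 nuclei, so 4 syllables.
/a…i/ gap (V1→V2): /p/ → onset of the next syllable (single consonants are always licit onsets).
/i…o/ gap (V2→V3): cluster /nf/ — the longest permitted-onset suffix is /f/; onset = /f/, preceding coda = /n/.
/o…a/ gap (V3→V4): /jt/ splits as /j/ + /t/ (/t/ is the longest suffix that is a licit onset).
So the parse is tra.pin.foj.taf.
Mapping each syllable to C/V: /tra/ → CCV, /pin/ → CVC, /foj/ → CVC, /taf/ → CVC.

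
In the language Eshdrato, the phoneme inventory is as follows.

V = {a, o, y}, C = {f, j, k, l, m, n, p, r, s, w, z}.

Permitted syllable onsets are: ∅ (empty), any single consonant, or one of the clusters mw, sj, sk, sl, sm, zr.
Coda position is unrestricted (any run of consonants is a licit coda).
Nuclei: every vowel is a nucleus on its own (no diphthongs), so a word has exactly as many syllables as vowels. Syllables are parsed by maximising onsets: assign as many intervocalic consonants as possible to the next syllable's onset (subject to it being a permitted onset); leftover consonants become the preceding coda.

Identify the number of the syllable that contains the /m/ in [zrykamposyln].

Vowels present: y, a, o, y; each is a nucleus, giving 4 syllables.
Between /y/ (V1) and /a/ (V2): /k/ → onset of the next syllable (single consonants are always licit onsets).
Between /a/ (V2) and /o/ (V3): /mp/ splits as /m/ + /p/ (/p/ is the longest suffix that is a licit onset).
Between /o/ (V3) and /y/ (V4): /s/ → onset of the next syllable (single consonants are always licit onsets).
Result: zry.kam.po.syln.
The /m/ is in the coda of syllable 2 (/kam/).

2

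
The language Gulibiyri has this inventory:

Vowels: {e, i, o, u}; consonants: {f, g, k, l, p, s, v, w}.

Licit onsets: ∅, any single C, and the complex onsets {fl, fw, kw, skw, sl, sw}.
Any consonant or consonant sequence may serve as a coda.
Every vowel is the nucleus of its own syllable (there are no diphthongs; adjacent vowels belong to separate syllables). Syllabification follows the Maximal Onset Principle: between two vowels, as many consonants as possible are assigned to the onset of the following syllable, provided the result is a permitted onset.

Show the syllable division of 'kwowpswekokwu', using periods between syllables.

Nuclei (vowels): o, e, o, u → 4 syllables.
σ1/σ2 boundary: /wpsw/; trying suffixes from longest down, /sw/ is the first permitted one, so coda /wp/ | onset /sw/.
σ2/σ3 boundary: just /k/ — single C goes to the following onset.
σ3/σ4 boundary: /kw/ is a licit onset in full, so it all attaches to the next syllable.

kwowp.swe.ko.kwu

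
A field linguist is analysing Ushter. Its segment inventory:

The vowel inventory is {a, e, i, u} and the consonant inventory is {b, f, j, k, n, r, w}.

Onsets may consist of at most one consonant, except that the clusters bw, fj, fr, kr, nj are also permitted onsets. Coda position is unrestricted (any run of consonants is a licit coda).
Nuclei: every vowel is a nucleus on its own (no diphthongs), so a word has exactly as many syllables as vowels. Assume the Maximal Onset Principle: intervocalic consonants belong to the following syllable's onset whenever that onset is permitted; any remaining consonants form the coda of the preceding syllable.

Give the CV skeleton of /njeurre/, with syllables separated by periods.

CCV.VC.CV

Nuclei (vowels): e, u, e → 3 syllables.
/e…u/ gap (V1→V2): no consonants, so the boundary falls immediately after /e/.
/u…e/ gap (V2→V3): /rr/; trying suffixes from longest down, /r/ is the first permitted one, so coda /r/ | onset /r/.
Putting it together: nje.ur.re.
Mapping each syllable to C/V: /nje/ → CCV, /ur/ → VC, /re/ → CV.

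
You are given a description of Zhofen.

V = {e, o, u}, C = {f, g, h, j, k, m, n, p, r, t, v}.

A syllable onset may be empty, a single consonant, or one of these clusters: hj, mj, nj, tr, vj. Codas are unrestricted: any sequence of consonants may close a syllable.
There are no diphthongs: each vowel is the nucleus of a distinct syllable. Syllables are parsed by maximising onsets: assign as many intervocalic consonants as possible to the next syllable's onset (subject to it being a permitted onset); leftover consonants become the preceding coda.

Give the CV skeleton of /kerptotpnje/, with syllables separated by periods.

CVCC.CVCC.CCV

The vowels are e, o, e — 3 nuclei, so 3 syllables.
σ1/σ2 boundary: /rpt/; trying suffixes from longest down, /t/ is the first permitted one, so coda /rp/ | onset /t/.
σ2/σ3 boundary: /tpnj/ splits as /tp/ + /nj/ (/nj/ is the longest suffix that is a licit onset).
So the parse is kerp.totp.nje.
Mapping each syllable to C/V: /kerp/ → CVCC, /totp/ → CVCC, /nje/ → CCV.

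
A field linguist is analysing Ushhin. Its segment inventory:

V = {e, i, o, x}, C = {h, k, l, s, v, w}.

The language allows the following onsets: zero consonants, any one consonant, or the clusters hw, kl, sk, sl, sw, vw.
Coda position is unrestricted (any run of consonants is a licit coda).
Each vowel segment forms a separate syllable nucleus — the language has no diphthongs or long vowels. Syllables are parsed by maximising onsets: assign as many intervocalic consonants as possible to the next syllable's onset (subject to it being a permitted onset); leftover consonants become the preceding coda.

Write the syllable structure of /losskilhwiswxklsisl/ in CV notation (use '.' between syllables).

Vowels present: o, i, i, x, i; each is a nucleus, giving 5 syllables.
σ1/σ2 boundary: cluster /ssk/ — the longest permitted-onset suffix is /sk/; onset = /sk/, preceding coda = /s/.
σ2/σ3 boundary: /lhw/ splits as /l/ + /hw/ (/hw/ is the longest suffix that is a licit onset).
σ3/σ4 boundary: /sw/ is a licit onset in full, so it all attaches to the next syllable.
σ4/σ5 boundary: /kls/ — longest licit onset from the right is /s/, leaving /kl/ as coda.
Result: los.skil.hwi.swxkl.sisl.
Mapping each syllable to C/V: /los/ → CVC, /skil/ → CCVC, /hwi/ → CCV, /swxkl/ → CCVCC, /sisl/ → CVCC.

CVC.CCVC.CCV.CCVCC.CVCC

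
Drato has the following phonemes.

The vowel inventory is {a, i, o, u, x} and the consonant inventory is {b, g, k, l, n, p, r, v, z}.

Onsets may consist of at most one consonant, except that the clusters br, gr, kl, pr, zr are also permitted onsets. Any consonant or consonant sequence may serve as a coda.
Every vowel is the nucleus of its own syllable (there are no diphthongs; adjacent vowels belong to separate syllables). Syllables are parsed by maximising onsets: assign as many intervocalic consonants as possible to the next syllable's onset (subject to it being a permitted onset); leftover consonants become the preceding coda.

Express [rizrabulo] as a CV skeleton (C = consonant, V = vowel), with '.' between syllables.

CV.CCV.CV.CV

Nuclei (vowels): i, a, u, o → 4 syllables.
/i…a/ gap (V1→V2): cluster /zr/ — /zr/ is itself a permitted onset, so the whole cluster goes right; preceding coda = ∅.
/a…u/ gap (V2→V3): /b/ is a single consonant, so it becomes the next onset.
/u…o/ gap (V3→V4): /l/ → onset of the next syllable (single consonants are always licit onsets).
Putting it together: ri.zra.bu.lo.
Mapping each syllable to C/V: /ri/ → CV, /zra/ → CCV, /bu/ → CV, /lo/ → CV.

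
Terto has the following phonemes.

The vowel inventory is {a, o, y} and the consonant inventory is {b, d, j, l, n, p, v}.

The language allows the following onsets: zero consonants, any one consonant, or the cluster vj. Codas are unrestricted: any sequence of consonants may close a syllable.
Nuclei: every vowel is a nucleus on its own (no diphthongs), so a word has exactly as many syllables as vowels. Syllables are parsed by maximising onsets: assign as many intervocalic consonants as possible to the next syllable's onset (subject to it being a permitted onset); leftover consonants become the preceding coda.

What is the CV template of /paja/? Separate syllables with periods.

CV.CV

Vowels present: a, a; each is a nucleus, giving 2 syllables.
Between /a/ (V1) and /a/ (V2): /j/ is a single consonant, so it becomes the next onset.
Syllabification: pa.ja.
Mapping each syllable to C/V: /pa/ → CV, /ja/ → CV.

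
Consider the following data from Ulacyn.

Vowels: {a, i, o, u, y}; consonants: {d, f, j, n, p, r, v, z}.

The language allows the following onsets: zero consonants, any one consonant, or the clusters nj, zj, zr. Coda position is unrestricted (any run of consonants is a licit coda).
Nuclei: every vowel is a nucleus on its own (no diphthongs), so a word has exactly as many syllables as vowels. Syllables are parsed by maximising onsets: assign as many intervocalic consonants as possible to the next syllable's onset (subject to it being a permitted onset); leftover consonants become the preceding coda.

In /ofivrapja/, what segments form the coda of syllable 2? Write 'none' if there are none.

v

Nuclei (vowels): o, i, a, a → 4 syllables.
Between /o/ (V1) and /i/ (V2): /f/ → onset of the next syllable (single consonants are always licit onsets).
Between /i/ (V2) and /a/ (V3): cluster /vr/ — the longest permitted-onset suffix is /r/; onset = /r/, preceding coda = /v/.
Between /a/ (V3) and /a/ (V4): /pj/; trying suffixes from longest down, /j/ is the first permitted one, so coda /p/ | onset /j/.
Syllabification: o.fiv.rap.ja.
Syllable 2 is /fiv/: onset /f/, nucleus /i/, coda /v/.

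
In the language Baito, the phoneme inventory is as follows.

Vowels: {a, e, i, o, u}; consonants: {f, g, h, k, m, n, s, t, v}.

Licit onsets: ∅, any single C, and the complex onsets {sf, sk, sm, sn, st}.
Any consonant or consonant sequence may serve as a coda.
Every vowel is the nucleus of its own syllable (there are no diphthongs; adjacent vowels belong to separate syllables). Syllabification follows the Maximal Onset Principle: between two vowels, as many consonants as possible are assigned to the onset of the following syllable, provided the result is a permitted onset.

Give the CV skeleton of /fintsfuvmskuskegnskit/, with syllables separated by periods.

The vowels are i, u, u, e, i — 5 nuclei, so 5 syllables.
/i…u/ gap (V1→V2): /ntsf/ splits as /nt/ + /sf/ (/sf/ is the longest suffix that is a licit onset).
/u…u/ gap (V2→V3): /vmsk/ — longest licit onset from the right is /sk/, leaving /vm/ as coda.
/u…e/ gap (V3→V4): /sk/ — entire cluster is a permitted onset → onset /sk/, coda ∅.
/e…i/ gap (V4→V5): /gnsk/ — longest licit onset from the right is /sk/, leaving /gn/ as coda.
So the parse is fint.sfuvm.sku.skegn.skit.
Mapping each syllable to C/V: /fint/ → CVCC, /sfuvm/ → CCVCC, /sku/ → CCV, /skegn/ → CCVCC, /skit/ → CCVC.

CVCC.CCVCC.CCV.CCVCC.CCVC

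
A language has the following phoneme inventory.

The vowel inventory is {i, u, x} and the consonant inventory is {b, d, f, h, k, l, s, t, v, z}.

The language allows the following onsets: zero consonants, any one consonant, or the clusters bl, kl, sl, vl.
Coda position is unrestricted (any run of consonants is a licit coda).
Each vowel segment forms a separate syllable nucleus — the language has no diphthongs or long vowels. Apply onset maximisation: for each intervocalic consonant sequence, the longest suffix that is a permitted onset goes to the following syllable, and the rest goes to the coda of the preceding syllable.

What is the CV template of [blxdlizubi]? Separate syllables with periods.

Nuclei (vowels): x, i, u, i → 4 syllables.
Between /x/ (V1) and /i/ (V2): /dl/; trying suffixes from longest down, /l/ is the first permitted one, so coda /d/ | onset /l/.
Between /i/ (V2) and /u/ (V3): /z/ is a single consonant, so it becomes the next onset.
Between /u/ (V3) and /i/ (V4): /b/ is a single consonant, so it becomes the next onset.
Syllabification: blxd.li.zu.bi.
Mapping each syllable to C/V: /blxd/ → CCVC, /li/ → CV, /zu/ → CV, /bi/ → CV.

CCVC.CV.CV.CV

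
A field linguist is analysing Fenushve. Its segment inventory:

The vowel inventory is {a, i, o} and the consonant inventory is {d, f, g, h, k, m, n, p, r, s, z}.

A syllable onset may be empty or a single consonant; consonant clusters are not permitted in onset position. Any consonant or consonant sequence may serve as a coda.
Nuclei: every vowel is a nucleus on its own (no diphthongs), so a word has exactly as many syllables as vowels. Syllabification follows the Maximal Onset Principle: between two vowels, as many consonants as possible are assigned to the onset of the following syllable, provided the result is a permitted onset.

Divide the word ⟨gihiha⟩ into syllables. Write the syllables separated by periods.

gi.hi.ha

The vowels are i, i, a — 3 nuclei, so 3 syllables.
V1 /i/ – V2 /i/: /h/ → onset of the next syllable (single consonants are always licit onsets).
V2 /i/ – V3 /a/: just /h/ — single C goes to the following onset.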